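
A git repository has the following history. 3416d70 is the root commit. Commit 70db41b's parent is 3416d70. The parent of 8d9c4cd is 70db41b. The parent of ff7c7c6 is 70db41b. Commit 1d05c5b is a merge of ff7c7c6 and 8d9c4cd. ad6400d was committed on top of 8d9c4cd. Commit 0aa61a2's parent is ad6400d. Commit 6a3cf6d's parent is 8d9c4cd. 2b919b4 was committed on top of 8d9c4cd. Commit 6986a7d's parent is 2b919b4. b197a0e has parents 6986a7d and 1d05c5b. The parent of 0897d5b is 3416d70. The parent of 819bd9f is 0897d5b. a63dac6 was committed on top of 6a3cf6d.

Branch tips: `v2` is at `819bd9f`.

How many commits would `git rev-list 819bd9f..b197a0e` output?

7

Reachable from b197a0e: {1d05c5b, 2b919b4, 3416d70, 6986a7d, 70db41b, 8d9c4cd, b197a0e, ff7c7c6}.
Reachable from 819bd9f: {0897d5b, 3416d70, 819bd9f}.
In b197a0e's history but not 819bd9f's: {1d05c5b, 2b919b4, 6986a7d, 70db41b, 8d9c4cd, b197a0e, ff7c7c6} — 7 commits.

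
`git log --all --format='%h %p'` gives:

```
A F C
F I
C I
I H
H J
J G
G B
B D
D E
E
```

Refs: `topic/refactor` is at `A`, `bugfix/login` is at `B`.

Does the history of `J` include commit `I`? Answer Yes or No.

No

Ancestors of J: {B, D, E, G, J}.
I is not in that set, so it is not an ancestor of J.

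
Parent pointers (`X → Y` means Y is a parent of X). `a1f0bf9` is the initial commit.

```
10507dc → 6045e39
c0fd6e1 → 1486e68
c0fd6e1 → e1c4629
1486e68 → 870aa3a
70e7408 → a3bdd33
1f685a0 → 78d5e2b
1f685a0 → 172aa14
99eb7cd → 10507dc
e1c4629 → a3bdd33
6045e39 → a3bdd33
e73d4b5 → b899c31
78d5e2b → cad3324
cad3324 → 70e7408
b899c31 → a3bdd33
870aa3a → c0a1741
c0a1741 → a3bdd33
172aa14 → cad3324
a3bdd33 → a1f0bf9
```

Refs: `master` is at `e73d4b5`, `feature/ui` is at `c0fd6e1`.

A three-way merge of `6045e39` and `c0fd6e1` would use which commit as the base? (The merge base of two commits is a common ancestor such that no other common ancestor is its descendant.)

Ancestors of 6045e39: {6045e39, a1f0bf9, a3bdd33}.
Ancestors of c0fd6e1: {1486e68, 870aa3a, a1f0bf9, a3bdd33, c0a1741, c0fd6e1, e1c4629}.
Common ancestors: {a1f0bf9, a3bdd33}.
Among these, a3bdd33 is not an ancestor of any other common ancestor — it is the merge base.

a3bdd33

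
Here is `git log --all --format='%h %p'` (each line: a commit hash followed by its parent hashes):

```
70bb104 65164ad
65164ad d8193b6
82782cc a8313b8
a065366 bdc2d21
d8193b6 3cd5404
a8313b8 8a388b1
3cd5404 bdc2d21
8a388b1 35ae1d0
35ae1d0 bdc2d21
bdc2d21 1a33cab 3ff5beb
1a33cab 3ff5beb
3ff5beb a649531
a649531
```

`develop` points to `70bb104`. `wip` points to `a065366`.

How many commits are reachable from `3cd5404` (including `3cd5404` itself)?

Walking parent pointers from 3cd5404: reachable set = {1a33cab, 3cd5404, 3ff5beb, a649531, bdc2d21}.
That is 5 commits.

5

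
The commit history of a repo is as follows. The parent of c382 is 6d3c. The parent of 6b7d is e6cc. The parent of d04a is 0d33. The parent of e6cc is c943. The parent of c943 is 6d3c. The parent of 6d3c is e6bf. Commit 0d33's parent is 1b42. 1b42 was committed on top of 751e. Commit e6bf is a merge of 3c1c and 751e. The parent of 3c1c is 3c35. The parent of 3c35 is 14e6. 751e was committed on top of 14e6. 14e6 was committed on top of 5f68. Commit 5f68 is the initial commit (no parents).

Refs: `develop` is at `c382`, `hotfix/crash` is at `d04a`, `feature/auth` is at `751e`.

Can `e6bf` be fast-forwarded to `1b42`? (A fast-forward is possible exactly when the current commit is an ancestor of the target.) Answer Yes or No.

A fast-forward from e6bf to 1b42 is possible iff e6bf is an ancestor of 1b42.
Ancestors of 1b42: {14e6, 1b42, 5f68, 751e}.
e6bf is not among them, so fast-forward is not possible.

No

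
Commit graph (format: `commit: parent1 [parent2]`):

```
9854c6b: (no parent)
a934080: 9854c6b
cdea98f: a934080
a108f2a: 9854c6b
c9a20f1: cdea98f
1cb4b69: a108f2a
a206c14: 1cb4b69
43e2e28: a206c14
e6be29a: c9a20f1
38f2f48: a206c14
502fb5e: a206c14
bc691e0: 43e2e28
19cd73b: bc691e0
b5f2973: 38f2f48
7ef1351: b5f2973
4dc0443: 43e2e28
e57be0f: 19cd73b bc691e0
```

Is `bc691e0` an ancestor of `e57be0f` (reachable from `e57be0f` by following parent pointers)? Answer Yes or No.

Ancestors of e57be0f (commits reachable by following parents): {19cd73b, 1cb4b69, 43e2e28, 9854c6b, a108f2a, a206c14, bc691e0, e57be0f}.
bc691e0 is in that set, so it is an ancestor of e57be0f.

Yes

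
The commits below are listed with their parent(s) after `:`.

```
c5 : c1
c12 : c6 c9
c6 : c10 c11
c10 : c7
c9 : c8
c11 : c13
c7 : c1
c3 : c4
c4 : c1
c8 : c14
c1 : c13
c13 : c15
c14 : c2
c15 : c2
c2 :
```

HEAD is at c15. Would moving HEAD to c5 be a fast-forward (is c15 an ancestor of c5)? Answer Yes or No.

Yes

A fast-forward from c15 to c5 is possible iff c15 is an ancestor of c5.
Ancestors of c5: {c1, c13, c15, c2, c5}.
c15 is among them, so fast-forward is possible.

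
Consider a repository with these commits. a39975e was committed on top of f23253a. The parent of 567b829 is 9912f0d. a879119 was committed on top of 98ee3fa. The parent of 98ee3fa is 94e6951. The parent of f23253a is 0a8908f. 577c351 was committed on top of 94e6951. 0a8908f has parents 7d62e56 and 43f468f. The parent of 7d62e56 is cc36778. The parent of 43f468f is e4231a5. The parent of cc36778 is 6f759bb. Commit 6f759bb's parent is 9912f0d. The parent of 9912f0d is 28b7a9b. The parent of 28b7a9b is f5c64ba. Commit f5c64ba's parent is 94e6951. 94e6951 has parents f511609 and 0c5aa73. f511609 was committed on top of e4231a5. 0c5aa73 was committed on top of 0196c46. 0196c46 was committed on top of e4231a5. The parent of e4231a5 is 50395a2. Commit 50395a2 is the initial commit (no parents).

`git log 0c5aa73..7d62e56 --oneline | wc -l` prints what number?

8

Reachable from 7d62e56: {0196c46, 0c5aa73, 28b7a9b, 50395a2, 6f759bb, 7d62e56, 94e6951, 9912f0d, cc36778, e4231a5, f511609, f5c64ba}.
Reachable from 0c5aa73: {0196c46, 0c5aa73, 50395a2, e4231a5}.
In 7d62e56's history but not 0c5aa73's: {28b7a9b, 6f759bb, 7d62e56, 94e6951, 9912f0d, cc36778, f511609, f5c64ba} — 8 commits.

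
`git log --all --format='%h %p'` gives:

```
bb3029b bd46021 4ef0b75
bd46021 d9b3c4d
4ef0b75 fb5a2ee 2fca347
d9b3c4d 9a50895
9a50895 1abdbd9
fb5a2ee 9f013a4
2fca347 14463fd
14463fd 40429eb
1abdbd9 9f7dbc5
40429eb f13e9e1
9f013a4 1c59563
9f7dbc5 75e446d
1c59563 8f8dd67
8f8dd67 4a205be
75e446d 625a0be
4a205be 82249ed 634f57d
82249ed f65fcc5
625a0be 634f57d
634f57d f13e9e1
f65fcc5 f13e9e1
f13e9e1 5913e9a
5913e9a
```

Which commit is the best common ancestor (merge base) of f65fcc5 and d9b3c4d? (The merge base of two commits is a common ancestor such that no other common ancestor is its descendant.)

Ancestors of f65fcc5: {5913e9a, f13e9e1, f65fcc5}.
Ancestors of d9b3c4d: {1abdbd9, 5913e9a, 625a0be, 634f57d, 75e446d, 9a50895, 9f7dbc5, d9b3c4d, f13e9e1}.
Common ancestors: {5913e9a, f13e9e1}.
Among these, f13e9e1 is not an ancestor of any other common ancestor — it is the merge base.

f13e9e1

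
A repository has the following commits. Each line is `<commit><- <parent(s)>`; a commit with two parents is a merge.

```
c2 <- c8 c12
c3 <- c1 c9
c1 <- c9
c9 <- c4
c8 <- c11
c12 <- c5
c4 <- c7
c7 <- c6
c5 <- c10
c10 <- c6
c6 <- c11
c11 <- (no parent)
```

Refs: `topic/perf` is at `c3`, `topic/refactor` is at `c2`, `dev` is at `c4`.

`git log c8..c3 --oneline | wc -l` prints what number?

Reachable from c3: {c1, c11, c3, c4, c6, c7, c9}.
Reachable from c8: {c11, c8}.
In c3's history but not c8's: {c1, c3, c4, c6, c7, c9} — 6 commits.

6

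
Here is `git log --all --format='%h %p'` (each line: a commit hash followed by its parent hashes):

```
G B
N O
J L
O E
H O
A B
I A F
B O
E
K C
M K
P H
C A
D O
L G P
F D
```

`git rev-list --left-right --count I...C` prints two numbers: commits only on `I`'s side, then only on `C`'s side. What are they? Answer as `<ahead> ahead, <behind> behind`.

3 ahead, 1 behind

Reachable from I: {A, B, D, E, F, I, O}.
Reachable from C: {A, B, C, E, O}.
Only in I's history (ahead): {D, F, I} — 3.
Only in C's history (behind): {C} — 1.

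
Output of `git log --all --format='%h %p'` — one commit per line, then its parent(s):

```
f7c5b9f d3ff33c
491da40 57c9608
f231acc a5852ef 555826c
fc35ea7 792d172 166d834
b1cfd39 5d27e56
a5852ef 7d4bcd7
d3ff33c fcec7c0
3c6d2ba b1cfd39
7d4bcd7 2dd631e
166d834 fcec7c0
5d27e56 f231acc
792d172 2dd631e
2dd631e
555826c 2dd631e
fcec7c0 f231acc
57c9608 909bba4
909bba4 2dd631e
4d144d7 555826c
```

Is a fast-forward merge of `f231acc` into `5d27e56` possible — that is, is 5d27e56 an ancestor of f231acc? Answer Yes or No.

No

A fast-forward from 5d27e56 to f231acc is possible iff 5d27e56 is an ancestor of f231acc.
Ancestors of f231acc: {2dd631e, 555826c, 7d4bcd7, a5852ef, f231acc}.
5d27e56 is not among them, so fast-forward is not possible.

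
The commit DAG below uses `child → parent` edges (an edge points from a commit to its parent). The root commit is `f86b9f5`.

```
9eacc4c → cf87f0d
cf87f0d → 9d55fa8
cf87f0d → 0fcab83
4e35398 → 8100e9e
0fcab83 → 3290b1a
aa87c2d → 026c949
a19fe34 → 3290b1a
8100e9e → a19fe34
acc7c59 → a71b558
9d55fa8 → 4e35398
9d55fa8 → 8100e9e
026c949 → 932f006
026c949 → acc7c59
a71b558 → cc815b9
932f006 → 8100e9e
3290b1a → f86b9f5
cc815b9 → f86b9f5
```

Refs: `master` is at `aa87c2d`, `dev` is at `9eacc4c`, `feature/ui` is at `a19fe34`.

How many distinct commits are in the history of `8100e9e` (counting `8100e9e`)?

Walking parent pointers from 8100e9e: reachable set = {3290b1a, 8100e9e, a19fe34, f86b9f5}.
That is 4 commits.

4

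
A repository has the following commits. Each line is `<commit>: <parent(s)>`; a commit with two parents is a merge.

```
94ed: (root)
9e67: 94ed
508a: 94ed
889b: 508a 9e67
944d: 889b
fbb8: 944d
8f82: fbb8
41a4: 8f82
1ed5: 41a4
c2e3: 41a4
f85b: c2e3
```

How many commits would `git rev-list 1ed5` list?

9

Walking parent pointers from 1ed5: reachable set = {1ed5, 41a4, 508a, 889b, 8f82, 944d, 94ed, 9e67, fbb8}.
That is 9 commits.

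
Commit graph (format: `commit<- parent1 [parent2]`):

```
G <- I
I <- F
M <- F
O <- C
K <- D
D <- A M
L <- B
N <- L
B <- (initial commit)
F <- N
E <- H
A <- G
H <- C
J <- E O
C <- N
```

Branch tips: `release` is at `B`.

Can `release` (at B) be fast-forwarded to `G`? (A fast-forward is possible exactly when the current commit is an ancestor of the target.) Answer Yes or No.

Yes

A fast-forward from B to G is possible iff B is an ancestor of G.
Ancestors of G: {B, F, G, I, L, N}.
B is among them, so fast-forward is possible.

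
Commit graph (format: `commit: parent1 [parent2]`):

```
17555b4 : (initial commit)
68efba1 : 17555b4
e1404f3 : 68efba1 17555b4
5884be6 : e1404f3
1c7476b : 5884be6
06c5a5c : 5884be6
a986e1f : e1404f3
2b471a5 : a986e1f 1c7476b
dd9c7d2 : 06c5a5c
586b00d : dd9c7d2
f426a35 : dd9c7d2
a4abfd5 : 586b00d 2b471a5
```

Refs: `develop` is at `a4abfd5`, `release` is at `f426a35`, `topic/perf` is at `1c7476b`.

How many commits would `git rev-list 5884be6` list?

4

Walking parent pointers from 5884be6: reachable set = {17555b4, 5884be6, 68efba1, e1404f3}.
That is 4 commits.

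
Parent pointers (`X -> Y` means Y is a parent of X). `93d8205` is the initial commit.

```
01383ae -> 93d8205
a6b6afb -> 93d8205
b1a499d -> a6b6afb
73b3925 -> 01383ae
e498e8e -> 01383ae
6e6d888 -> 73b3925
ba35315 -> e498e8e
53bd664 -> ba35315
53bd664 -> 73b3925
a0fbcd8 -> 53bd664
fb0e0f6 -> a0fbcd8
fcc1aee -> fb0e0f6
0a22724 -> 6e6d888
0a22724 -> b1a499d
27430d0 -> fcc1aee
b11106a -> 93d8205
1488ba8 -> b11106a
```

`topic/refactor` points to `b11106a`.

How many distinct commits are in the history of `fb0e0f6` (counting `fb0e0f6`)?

Walking parent pointers from fb0e0f6: reachable set = {01383ae, 53bd664, 73b3925, 93d8205, a0fbcd8, ba35315, e498e8e, fb0e0f6}.
That is 8 commits.

8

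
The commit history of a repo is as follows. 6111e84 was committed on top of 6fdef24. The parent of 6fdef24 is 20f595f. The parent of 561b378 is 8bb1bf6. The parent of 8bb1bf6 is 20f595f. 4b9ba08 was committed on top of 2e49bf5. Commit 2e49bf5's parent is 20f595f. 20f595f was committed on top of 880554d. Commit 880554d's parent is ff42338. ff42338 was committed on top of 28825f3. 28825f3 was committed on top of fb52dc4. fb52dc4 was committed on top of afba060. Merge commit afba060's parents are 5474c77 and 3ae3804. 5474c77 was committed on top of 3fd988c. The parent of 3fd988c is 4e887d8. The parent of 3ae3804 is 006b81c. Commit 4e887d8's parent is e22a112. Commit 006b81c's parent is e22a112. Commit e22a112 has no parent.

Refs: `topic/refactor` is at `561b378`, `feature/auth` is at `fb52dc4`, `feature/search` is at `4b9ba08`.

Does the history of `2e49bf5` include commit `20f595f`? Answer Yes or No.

Yes

Ancestors of 2e49bf5 (commits reachable by following parents): {006b81c, 20f595f, 28825f3, 2e49bf5, 3ae3804, 3fd988c, 4e887d8, 5474c77, 880554d, afba060, e22a112, fb52dc4, ff42338}.
20f595f is in that set, so it is an ancestor of 2e49bf5.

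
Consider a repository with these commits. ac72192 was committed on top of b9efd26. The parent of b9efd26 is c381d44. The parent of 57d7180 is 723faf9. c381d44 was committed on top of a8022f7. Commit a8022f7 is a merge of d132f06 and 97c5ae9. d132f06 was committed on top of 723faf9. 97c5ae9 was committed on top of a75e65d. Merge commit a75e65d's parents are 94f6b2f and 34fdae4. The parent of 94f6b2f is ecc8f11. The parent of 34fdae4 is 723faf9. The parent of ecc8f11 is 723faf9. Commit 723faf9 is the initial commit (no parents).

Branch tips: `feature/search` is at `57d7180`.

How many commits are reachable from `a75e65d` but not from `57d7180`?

Reachable from a75e65d: {34fdae4, 723faf9, 94f6b2f, a75e65d, ecc8f11}.
Reachable from 57d7180: {57d7180, 723faf9}.
In a75e65d's history but not 57d7180's: {34fdae4, 94f6b2f, a75e65d, ecc8f11} — 4 commits.

4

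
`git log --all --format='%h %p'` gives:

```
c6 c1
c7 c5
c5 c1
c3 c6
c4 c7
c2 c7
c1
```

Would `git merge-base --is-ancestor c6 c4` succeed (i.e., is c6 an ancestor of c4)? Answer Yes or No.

No

Ancestors of c4: {c1, c4, c5, c7}.
c6 is not in that set, so it is not an ancestor of c4.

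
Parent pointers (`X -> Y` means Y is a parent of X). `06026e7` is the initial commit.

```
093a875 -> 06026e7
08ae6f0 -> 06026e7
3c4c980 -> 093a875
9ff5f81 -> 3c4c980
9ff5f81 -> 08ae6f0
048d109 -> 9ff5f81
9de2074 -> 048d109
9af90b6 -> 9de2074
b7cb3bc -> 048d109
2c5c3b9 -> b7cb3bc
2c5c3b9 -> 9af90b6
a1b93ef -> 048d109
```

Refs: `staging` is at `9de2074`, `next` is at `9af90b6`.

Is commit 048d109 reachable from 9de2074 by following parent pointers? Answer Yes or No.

Yes

Ancestors of 9de2074 (commits reachable by following parents): {048d109, 06026e7, 08ae6f0, 093a875, 3c4c980, 9de2074, 9ff5f81}.
048d109 is in that set, so it is an ancestor of 9de2074.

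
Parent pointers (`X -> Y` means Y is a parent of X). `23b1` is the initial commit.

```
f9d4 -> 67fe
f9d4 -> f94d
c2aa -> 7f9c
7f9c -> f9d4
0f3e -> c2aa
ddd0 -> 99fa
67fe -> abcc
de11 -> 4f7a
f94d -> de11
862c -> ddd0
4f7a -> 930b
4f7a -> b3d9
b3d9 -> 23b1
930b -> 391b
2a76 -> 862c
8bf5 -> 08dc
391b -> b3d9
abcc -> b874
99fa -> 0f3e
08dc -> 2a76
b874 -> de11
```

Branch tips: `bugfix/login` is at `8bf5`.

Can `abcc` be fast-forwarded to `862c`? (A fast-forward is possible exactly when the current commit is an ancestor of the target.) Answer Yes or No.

A fast-forward from abcc to 862c is possible iff abcc is an ancestor of 862c.
Ancestors of 862c: {0f3e, 23b1, 391b, 4f7a, 67fe, 7f9c, 862c, 930b, 99fa, abcc, b3d9, b874, c2aa, ddd0, de11, f94d, f9d4}.
abcc is among them, so fast-forward is possible.

Yes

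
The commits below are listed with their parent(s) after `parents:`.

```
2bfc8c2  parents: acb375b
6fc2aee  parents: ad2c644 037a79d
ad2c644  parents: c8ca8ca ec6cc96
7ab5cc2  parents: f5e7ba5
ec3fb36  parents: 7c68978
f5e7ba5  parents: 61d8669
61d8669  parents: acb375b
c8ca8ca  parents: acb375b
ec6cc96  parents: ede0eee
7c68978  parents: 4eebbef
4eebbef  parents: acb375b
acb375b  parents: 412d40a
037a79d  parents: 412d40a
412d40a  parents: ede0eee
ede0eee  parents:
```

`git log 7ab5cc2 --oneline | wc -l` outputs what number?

Walking parent pointers from 7ab5cc2: reachable set = {412d40a, 61d8669, 7ab5cc2, acb375b, ede0eee, f5e7ba5}.
That is 6 commits.

6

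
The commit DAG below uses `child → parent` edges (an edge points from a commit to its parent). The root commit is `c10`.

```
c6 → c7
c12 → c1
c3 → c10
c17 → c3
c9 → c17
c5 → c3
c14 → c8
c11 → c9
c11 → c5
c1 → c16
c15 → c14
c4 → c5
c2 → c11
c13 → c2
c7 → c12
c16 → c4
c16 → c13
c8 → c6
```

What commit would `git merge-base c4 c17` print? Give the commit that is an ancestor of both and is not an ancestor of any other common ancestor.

c3

Ancestors of c4: {c10, c3, c4, c5}.
Ancestors of c17: {c10, c17, c3}.
Common ancestors: {c10, c3}.
Among these, c3 is not an ancestor of any other common ancestor — it is the merge base.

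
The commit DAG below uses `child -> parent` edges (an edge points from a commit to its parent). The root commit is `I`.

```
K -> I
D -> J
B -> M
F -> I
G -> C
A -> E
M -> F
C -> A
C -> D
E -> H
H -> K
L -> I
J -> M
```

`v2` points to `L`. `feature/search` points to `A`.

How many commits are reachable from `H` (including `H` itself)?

3

Walking parent pointers from H: reachable set = {H, I, K}.
That is 3 commits.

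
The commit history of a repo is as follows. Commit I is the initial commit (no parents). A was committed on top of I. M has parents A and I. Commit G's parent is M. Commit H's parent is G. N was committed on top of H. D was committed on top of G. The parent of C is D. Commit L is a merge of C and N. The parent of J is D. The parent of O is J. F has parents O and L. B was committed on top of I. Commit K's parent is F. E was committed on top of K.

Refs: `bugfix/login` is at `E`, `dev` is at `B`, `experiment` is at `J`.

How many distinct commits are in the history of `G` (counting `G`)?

4

Walking parent pointers from G: reachable set = {A, G, I, M}.
That is 4 commits.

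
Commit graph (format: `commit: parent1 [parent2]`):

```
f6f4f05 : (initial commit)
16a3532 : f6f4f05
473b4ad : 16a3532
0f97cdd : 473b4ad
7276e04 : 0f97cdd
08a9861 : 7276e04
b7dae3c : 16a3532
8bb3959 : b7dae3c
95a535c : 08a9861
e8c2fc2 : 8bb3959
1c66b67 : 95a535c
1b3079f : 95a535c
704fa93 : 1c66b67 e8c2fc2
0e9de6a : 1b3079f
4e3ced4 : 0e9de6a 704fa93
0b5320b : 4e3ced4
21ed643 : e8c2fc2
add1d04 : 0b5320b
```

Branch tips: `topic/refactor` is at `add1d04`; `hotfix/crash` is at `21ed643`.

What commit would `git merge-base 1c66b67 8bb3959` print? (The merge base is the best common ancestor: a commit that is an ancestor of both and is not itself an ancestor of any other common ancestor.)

Ancestors of 1c66b67: {08a9861, 0f97cdd, 16a3532, 1c66b67, 473b4ad, 7276e04, 95a535c, f6f4f05}.
Ancestors of 8bb3959: {16a3532, 8bb3959, b7dae3c, f6f4f05}.
Common ancestors: {16a3532, f6f4f05}.
Among these, 16a3532 is not an ancestor of any other common ancestor — it is the merge base.

16a3532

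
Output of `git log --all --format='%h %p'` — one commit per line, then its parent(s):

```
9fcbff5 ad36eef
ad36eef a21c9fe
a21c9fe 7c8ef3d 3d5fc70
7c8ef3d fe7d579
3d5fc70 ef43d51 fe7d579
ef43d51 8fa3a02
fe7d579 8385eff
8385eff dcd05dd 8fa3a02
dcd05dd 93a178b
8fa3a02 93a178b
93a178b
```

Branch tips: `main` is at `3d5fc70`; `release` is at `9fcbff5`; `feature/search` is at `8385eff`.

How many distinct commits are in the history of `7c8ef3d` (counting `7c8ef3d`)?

6

Walking parent pointers from 7c8ef3d: reachable set = {7c8ef3d, 8385eff, 8fa3a02, 93a178b, dcd05dd, fe7d579}.
That is 6 commits.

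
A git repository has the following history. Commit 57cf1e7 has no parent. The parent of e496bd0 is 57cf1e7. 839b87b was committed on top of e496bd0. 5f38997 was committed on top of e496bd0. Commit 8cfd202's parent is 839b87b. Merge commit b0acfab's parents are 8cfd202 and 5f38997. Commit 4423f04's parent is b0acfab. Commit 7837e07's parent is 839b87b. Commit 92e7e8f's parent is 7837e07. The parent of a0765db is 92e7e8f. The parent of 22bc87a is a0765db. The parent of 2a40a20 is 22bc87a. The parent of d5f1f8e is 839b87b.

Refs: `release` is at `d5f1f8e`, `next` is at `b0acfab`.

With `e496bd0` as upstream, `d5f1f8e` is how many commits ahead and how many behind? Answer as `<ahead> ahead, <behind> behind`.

Reachable from d5f1f8e: {57cf1e7, 839b87b, d5f1f8e, e496bd0}.
Reachable from e496bd0: {57cf1e7, e496bd0}.
Only in d5f1f8e's history (ahead): {839b87b, d5f1f8e} — 2.
Only in e496bd0's history (behind): {} — 0.

2 ahead, 0 behind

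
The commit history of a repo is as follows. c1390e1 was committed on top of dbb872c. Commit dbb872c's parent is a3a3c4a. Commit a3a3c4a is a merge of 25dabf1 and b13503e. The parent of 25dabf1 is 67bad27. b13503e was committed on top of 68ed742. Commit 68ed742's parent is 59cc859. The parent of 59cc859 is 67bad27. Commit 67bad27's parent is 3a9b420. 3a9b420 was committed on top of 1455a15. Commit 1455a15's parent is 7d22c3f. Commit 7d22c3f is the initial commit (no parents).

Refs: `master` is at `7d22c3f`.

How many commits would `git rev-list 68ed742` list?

6

Walking parent pointers from 68ed742: reachable set = {1455a15, 3a9b420, 59cc859, 67bad27, 68ed742, 7d22c3f}.
That is 6 commits.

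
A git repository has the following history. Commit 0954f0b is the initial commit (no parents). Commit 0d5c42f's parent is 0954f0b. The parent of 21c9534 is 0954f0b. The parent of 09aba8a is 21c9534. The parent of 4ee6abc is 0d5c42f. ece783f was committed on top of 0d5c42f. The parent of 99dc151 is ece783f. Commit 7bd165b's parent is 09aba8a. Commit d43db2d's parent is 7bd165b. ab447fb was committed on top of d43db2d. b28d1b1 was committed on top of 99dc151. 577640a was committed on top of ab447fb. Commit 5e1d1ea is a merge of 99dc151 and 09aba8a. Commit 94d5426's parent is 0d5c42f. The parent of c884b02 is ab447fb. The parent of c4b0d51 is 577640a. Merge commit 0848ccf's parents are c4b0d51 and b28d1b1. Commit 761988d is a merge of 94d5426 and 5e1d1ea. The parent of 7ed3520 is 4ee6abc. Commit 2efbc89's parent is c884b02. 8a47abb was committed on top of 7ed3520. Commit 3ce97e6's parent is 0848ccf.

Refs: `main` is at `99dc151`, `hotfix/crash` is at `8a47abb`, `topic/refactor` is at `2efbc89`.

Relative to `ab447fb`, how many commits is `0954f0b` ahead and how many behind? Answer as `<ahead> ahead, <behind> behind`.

Reachable from 0954f0b: {0954f0b}.
Reachable from ab447fb: {0954f0b, 09aba8a, 21c9534, 7bd165b, ab447fb, d43db2d}.
Only in 0954f0b's history (ahead): {} — 0.
Only in ab447fb's history (behind): {09aba8a, 21c9534, 7bd165b, ab447fb, d43db2d} — 5.

0 ahead, 5 behind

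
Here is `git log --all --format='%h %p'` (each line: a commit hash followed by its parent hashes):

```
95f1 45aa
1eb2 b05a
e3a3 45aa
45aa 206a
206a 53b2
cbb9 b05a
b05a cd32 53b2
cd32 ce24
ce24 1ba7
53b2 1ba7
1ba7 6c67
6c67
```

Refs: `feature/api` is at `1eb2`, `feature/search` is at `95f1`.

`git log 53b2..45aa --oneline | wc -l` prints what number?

Reachable from 45aa: {1ba7, 206a, 45aa, 53b2, 6c67}.
Reachable from 53b2: {1ba7, 53b2, 6c67}.
In 45aa's history but not 53b2's: {206a, 45aa} — 2 commits.

2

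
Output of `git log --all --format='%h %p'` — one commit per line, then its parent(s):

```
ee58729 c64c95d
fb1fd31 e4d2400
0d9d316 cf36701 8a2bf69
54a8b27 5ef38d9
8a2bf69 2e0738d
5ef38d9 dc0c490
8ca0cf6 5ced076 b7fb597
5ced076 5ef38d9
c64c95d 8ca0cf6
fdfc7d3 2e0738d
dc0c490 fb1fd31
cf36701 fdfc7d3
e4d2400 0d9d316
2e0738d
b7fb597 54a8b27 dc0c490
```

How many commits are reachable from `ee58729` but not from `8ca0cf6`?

Reachable from ee58729: {0d9d316, 2e0738d, 54a8b27, 5ced076, 5ef38d9, 8a2bf69, 8ca0cf6, b7fb597, c64c95d, cf36701, dc0c490, e4d2400, ee58729, fb1fd31, fdfc7d3}.
Reachable from 8ca0cf6: {0d9d316, 2e0738d, 54a8b27, 5ced076, 5ef38d9, 8a2bf69, 8ca0cf6, b7fb597, cf36701, dc0c490, e4d2400, fb1fd31, fdfc7d3}.
In ee58729's history but not 8ca0cf6's: {c64c95d, ee58729} — 2 commits.

2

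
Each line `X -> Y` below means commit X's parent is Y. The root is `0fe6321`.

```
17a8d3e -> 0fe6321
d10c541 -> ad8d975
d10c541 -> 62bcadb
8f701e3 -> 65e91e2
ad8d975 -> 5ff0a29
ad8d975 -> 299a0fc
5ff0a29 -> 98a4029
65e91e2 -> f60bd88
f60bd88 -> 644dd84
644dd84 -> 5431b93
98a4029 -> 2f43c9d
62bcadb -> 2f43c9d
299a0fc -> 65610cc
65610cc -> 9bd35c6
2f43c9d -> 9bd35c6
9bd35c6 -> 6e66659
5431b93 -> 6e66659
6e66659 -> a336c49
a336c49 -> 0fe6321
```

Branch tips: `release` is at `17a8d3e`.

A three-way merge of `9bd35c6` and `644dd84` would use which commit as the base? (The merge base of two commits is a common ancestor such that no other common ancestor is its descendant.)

6e66659

Ancestors of 9bd35c6: {0fe6321, 6e66659, 9bd35c6, a336c49}.
Ancestors of 644dd84: {0fe6321, 5431b93, 644dd84, 6e66659, a336c49}.
Common ancestors: {0fe6321, 6e66659, a336c49}.
Among these, 6e66659 is not an ancestor of any other common ancestor — it is the merge base.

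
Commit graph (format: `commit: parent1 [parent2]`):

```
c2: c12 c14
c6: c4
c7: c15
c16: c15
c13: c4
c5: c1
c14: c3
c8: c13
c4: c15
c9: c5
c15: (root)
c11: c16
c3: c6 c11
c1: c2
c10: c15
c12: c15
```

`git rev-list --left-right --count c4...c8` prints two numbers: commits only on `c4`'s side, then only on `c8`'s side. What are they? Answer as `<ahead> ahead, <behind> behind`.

0 ahead, 2 behind

Reachable from c4: {c15, c4}.
Reachable from c8: {c13, c15, c4, c8}.
Only in c4's history (ahead): {} — 0.
Only in c8's history (behind): {c13, c8} — 2.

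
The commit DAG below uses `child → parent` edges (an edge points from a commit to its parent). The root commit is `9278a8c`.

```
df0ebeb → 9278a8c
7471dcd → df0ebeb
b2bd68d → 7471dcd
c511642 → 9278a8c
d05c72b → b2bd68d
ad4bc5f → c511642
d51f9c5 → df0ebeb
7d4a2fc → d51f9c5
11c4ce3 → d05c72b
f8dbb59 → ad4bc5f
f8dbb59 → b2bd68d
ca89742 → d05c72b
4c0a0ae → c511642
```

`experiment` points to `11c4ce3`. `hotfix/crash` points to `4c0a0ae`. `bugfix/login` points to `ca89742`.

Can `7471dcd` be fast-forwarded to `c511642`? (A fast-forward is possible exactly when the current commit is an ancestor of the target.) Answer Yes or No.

A fast-forward from 7471dcd to c511642 is possible iff 7471dcd is an ancestor of c511642.
Ancestors of c511642: {9278a8c, c511642}.
7471dcd is not among them, so fast-forward is not possible.

No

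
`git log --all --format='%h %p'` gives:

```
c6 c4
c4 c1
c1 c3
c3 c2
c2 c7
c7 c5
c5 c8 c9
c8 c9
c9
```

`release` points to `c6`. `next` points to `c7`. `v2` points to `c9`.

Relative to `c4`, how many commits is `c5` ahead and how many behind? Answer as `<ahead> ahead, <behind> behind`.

Reachable from c5: {c5, c8, c9}.
Reachable from c4: {c1, c2, c3, c4, c5, c7, c8, c9}.
Only in c5's history (ahead): {} — 0.
Only in c4's history (behind): {c1, c2, c3, c4, c7} — 5.

0 ahead, 5 behind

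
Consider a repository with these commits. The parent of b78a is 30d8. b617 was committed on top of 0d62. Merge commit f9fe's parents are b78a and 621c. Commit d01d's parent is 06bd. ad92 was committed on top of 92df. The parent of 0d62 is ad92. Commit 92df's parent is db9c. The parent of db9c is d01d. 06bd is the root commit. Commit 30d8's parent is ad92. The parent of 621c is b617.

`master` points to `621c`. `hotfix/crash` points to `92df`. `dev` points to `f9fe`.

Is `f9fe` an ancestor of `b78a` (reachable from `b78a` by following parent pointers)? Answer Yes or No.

No

Ancestors of b78a: {06bd, 30d8, 92df, ad92, b78a, d01d, db9c}.
f9fe is not in that set, so it is not an ancestor of b78a.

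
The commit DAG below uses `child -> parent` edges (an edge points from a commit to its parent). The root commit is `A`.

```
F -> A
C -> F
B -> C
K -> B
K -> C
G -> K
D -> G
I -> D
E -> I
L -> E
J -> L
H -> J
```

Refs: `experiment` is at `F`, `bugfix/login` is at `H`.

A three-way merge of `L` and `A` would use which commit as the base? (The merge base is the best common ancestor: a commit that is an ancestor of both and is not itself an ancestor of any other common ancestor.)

A

Ancestors of L: {A, B, C, D, E, F, G, I, K, L}.
Ancestors of A: {A}.
Common ancestors: {A}.
The only common ancestor is A, so it is the merge base.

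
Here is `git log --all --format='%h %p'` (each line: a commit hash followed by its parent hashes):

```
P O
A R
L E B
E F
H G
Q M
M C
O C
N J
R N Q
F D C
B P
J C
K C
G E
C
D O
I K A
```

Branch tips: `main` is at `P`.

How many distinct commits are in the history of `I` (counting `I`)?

Walking parent pointers from I: reachable set = {A, C, I, J, K, M, N, Q, R}.
That is 9 commits.

9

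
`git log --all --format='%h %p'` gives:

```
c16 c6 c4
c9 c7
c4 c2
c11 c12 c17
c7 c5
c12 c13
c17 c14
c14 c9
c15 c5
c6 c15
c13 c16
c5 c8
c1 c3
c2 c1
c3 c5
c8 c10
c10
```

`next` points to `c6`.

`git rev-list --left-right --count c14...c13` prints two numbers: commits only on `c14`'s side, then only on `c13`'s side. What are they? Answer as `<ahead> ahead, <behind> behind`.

3 ahead, 8 behind

Reachable from c14: {c10, c14, c5, c7, c8, c9}.
Reachable from c13: {c1, c10, c13, c15, c16, c2, c3, c4, c5, c6, c8}.
Only in c14's history (ahead): {c14, c7, c9} — 3.
Only in c13's history (behind): {c1, c13, c15, c16, c2, c3, c4, c6} — 8.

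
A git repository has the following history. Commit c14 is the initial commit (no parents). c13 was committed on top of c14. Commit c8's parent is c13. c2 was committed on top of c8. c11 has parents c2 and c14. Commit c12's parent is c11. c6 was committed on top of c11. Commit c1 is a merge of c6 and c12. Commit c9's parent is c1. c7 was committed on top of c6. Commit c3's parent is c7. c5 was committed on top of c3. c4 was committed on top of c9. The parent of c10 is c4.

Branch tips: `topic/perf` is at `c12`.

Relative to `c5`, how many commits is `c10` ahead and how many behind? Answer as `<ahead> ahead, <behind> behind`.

Reachable from c10: {c1, c10, c11, c12, c13, c14, c2, c4, c6, c8, c9}.
Reachable from c5: {c11, c13, c14, c2, c3, c5, c6, c7, c8}.
Only in c10's history (ahead): {c1, c10, c12, c4, c9} — 5.
Only in c5's history (behind): {c3, c5, c7} — 3.

5 ahead, 3 behind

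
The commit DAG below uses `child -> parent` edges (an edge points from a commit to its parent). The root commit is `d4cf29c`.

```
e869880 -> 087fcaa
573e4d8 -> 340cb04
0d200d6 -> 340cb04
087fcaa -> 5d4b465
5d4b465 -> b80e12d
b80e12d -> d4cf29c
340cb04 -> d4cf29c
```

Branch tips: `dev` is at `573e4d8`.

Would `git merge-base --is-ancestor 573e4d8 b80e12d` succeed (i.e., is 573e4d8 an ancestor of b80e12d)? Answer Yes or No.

Ancestors of b80e12d: {b80e12d, d4cf29c}.
573e4d8 is not in that set, so it is not an ancestor of b80e12d.

No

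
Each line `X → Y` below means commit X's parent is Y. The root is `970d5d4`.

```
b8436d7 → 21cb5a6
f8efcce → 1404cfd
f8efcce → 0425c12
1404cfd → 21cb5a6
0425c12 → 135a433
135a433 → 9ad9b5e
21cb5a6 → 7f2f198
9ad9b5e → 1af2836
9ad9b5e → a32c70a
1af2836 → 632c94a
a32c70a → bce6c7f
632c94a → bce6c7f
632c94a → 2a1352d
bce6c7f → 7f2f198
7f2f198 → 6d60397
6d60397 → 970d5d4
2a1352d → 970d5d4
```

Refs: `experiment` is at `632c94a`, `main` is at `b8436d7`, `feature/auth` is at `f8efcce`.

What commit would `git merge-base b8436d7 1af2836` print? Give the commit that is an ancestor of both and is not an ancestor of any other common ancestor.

7f2f198

Ancestors of b8436d7: {21cb5a6, 6d60397, 7f2f198, 970d5d4, b8436d7}.
Ancestors of 1af2836: {1af2836, 2a1352d, 632c94a, 6d60397, 7f2f198, 970d5d4, bce6c7f}.
Common ancestors: {6d60397, 7f2f198, 970d5d4}.
Among these, 7f2f198 is not an ancestor of any other common ancestor — it is the merge base.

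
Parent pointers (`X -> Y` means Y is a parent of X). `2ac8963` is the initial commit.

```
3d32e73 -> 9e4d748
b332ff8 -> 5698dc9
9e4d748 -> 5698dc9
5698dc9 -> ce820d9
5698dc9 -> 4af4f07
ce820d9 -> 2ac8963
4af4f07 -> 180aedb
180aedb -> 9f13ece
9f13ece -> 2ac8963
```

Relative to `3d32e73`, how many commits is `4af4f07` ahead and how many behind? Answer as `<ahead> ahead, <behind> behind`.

0 ahead, 4 behind

Reachable from 4af4f07: {180aedb, 2ac8963, 4af4f07, 9f13ece}.
Reachable from 3d32e73: {180aedb, 2ac8963, 3d32e73, 4af4f07, 5698dc9, 9e4d748, 9f13ece, ce820d9}.
Only in 4af4f07's history (ahead): {} — 0.
Only in 3d32e73's history (behind): {3d32e73, 5698dc9, 9e4d748, ce820d9} — 4.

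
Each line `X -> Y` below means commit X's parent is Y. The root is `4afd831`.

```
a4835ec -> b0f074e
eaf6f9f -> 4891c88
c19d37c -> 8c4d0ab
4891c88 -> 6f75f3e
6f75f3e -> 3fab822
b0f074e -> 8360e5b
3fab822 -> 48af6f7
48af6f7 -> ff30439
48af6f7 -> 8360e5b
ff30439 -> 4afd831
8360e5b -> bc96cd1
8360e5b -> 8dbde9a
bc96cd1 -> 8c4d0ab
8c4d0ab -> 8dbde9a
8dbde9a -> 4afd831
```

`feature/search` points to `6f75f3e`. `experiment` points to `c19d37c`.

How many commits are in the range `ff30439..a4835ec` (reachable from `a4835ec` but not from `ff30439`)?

Reachable from a4835ec: {4afd831, 8360e5b, 8c4d0ab, 8dbde9a, a4835ec, b0f074e, bc96cd1}.
Reachable from ff30439: {4afd831, ff30439}.
In a4835ec's history but not ff30439's: {8360e5b, 8c4d0ab, 8dbde9a, a4835ec, b0f074e, bc96cd1} — 6 commits.

6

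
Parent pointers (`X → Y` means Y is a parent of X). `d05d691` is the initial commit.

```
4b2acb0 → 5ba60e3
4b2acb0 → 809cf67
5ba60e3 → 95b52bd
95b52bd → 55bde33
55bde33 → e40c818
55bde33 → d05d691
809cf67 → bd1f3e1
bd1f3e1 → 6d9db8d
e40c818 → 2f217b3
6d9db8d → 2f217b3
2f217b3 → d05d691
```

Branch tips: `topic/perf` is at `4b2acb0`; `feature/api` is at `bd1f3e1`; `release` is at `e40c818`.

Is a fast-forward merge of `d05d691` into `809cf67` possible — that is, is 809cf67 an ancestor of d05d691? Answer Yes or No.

A fast-forward from 809cf67 to d05d691 is possible iff 809cf67 is an ancestor of d05d691.
Ancestors of d05d691: {d05d691}.
809cf67 is not among them, so fast-forward is not possible.

No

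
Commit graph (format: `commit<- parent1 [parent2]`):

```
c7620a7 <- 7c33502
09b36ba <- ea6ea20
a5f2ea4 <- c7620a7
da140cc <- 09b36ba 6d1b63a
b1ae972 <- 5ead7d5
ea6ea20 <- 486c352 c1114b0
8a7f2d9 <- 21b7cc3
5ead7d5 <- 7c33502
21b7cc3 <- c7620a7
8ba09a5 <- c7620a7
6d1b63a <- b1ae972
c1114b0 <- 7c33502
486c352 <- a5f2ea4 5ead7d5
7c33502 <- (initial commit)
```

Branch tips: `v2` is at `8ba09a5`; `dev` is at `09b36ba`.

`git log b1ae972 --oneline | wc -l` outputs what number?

3

Walking parent pointers from b1ae972: reachable set = {5ead7d5, 7c33502, b1ae972}.
That is 3 commits.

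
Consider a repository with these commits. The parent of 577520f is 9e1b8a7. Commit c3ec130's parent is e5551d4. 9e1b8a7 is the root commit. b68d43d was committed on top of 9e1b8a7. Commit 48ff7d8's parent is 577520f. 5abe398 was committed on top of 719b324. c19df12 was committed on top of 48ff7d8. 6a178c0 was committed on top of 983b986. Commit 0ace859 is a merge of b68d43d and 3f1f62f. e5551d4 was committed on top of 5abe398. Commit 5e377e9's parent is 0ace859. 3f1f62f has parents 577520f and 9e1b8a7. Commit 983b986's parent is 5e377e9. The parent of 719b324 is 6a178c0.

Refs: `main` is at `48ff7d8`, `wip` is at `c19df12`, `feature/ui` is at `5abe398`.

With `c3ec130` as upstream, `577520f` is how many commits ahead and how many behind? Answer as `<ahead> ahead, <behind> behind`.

0 ahead, 10 behind

Reachable from 577520f: {577520f, 9e1b8a7}.
Reachable from c3ec130: {0ace859, 3f1f62f, 577520f, 5abe398, 5e377e9, 6a178c0, 719b324, 983b986, 9e1b8a7, b68d43d, c3ec130, e5551d4}.
Only in 577520f's history (ahead): {} — 0.
Only in c3ec130's history (behind): {0ace859, 3f1f62f, 5abe398, 5e377e9, 6a178c0, 719b324, 983b986, b68d43d, c3ec130, e5551d4} — 10.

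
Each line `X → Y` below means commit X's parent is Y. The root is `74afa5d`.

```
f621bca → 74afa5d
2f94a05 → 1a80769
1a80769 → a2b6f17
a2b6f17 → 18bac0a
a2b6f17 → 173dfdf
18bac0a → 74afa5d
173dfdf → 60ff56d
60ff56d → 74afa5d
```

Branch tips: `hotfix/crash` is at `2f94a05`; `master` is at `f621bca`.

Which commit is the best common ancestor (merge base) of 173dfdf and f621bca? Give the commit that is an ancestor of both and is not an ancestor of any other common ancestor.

Ancestors of 173dfdf: {173dfdf, 60ff56d, 74afa5d}.
Ancestors of f621bca: {74afa5d, f621bca}.
Common ancestors: {74afa5d}.
The only common ancestor is 74afa5d, so it is the merge base.

74afa5d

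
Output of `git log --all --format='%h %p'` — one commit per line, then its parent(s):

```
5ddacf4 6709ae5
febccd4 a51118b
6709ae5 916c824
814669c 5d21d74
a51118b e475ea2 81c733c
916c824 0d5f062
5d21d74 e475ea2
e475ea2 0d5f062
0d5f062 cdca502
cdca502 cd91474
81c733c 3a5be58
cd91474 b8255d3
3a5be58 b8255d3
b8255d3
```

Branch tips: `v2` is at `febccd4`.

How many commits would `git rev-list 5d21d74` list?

Walking parent pointers from 5d21d74: reachable set = {0d5f062, 5d21d74, b8255d3, cd91474, cdca502, e475ea2}.
That is 6 commits.

6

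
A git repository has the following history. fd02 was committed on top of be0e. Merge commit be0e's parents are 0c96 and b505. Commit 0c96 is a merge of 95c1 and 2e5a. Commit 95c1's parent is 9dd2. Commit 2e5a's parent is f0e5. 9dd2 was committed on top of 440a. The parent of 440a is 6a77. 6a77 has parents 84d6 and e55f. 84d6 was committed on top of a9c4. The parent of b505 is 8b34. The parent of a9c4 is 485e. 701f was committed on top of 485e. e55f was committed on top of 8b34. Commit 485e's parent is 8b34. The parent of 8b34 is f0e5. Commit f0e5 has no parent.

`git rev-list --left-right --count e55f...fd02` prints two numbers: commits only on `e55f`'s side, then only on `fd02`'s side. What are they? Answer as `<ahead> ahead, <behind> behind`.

Reachable from e55f: {8b34, e55f, f0e5}.
Reachable from fd02: {0c96, 2e5a, 440a, 485e, 6a77, 84d6, 8b34, 95c1, 9dd2, a9c4, b505, be0e, e55f, f0e5, fd02}.
Only in e55f's history (ahead): {} — 0.
Only in fd02's history (behind): {0c96, 2e5a, 440a, 485e, 6a77, 84d6, 95c1, 9dd2, a9c4, b505, be0e, fd02} — 12.

0 ahead, 12 behind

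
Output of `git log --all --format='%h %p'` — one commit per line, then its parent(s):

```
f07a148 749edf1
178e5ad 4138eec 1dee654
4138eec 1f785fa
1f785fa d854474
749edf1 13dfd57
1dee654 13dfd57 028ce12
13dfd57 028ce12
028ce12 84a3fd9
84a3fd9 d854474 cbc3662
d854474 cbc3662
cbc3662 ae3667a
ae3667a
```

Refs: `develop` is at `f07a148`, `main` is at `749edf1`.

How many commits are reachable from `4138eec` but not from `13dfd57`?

Reachable from 4138eec: {1f785fa, 4138eec, ae3667a, cbc3662, d854474}.
Reachable from 13dfd57: {028ce12, 13dfd57, 84a3fd9, ae3667a, cbc3662, d854474}.
In 4138eec's history but not 13dfd57's: {1f785fa, 4138eec} — 2 commits.

2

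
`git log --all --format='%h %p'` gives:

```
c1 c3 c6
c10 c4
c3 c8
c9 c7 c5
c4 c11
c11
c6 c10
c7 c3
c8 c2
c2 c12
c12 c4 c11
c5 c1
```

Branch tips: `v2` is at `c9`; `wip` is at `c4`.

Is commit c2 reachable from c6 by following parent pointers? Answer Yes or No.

No

Ancestors of c6: {c10, c11, c4, c6}.
c2 is not in that set, so it is not an ancestor of c6.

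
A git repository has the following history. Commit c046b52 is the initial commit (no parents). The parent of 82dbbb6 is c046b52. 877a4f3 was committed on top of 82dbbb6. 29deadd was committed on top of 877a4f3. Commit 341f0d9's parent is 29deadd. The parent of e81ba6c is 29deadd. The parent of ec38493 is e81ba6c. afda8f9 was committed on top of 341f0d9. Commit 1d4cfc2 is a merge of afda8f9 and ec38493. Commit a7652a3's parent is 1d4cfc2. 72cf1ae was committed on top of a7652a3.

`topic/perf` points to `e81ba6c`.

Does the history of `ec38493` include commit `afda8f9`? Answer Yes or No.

Ancestors of ec38493: {29deadd, 82dbbb6, 877a4f3, c046b52, e81ba6c, ec38493}.
afda8f9 is not in that set, so it is not an ancestor of ec38493.

No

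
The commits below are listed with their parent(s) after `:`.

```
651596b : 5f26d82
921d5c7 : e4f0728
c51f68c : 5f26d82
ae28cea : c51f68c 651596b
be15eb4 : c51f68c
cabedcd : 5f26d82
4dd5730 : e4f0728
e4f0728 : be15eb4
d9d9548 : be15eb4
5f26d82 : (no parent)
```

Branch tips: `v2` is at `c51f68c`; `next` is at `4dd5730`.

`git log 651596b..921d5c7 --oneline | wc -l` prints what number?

Reachable from 921d5c7: {5f26d82, 921d5c7, be15eb4, c51f68c, e4f0728}.
Reachable from 651596b: {5f26d82, 651596b}.
In 921d5c7's history but not 651596b's: {921d5c7, be15eb4, c51f68c, e4f0728} — 4 commits.

4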